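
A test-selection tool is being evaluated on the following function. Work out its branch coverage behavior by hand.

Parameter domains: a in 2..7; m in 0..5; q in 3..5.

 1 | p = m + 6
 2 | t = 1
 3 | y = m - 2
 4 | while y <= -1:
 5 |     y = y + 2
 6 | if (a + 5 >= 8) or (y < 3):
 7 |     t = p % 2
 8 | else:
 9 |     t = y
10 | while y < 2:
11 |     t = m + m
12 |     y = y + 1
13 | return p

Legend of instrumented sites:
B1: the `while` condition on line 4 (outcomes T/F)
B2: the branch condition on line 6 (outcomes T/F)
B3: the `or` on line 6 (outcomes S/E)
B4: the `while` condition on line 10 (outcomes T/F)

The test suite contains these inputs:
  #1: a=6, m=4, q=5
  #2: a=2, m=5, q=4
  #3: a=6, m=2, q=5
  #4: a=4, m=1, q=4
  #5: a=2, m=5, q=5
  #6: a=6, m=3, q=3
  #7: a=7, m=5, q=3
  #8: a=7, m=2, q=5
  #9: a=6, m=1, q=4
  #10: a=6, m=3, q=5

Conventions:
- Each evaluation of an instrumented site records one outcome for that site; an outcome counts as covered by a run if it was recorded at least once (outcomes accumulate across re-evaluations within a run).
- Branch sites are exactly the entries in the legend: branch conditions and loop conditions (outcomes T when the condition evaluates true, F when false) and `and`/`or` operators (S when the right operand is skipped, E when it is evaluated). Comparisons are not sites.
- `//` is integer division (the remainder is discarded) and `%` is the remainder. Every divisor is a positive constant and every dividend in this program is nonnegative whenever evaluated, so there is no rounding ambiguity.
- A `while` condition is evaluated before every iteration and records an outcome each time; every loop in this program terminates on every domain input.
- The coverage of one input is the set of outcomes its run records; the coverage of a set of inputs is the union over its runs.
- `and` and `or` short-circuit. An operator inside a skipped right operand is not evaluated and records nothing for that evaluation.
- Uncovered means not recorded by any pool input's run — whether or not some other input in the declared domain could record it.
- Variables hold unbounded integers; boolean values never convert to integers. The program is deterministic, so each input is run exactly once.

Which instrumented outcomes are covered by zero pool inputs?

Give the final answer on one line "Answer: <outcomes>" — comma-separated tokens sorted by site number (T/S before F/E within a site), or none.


#1 (a=6, m=4, q=5) -> covered: B1=F, B2=T, B3=S, B4=F
#2 (a=2, m=5, q=4) -> covered: B1=F, B2=F, B3=E, B4=F
#3 (a=6, m=2, q=5) -> covered: B1=F, B2=T, B3=S, B4=T, B4=F
#4 (a=4, m=1, q=4) -> covered: B1=T, B1=F, B2=T, B3=S, B4=T, B4=F
#5 (a=2, m=5, q=5) -> covered: B1=F, B2=F, B3=E, B4=F
#6 (a=6, m=3, q=3) -> covered: B1=F, B2=T, B3=S, B4=T, B4=F
#7 (a=7, m=5, q=3) -> covered: B1=F, B2=T, B3=S, B4=F
#8 (a=7, m=2, q=5) -> covered: B1=F, B2=T, B3=S, B4=T, B4=F
#9 (a=6, m=1, q=4) -> covered: B1=T, B1=F, B2=T, B3=S, B4=T, B4=F
#10 (a=6, m=3, q=5) -> covered: B1=F, B2=T, B3=S, B4=T, B4=F
union over the pool: B1=T, B1=F, B2=T, B2=F, B3=S, B3=E, B4=T, B4=F
uncovered (0 of 8): none
Answer: none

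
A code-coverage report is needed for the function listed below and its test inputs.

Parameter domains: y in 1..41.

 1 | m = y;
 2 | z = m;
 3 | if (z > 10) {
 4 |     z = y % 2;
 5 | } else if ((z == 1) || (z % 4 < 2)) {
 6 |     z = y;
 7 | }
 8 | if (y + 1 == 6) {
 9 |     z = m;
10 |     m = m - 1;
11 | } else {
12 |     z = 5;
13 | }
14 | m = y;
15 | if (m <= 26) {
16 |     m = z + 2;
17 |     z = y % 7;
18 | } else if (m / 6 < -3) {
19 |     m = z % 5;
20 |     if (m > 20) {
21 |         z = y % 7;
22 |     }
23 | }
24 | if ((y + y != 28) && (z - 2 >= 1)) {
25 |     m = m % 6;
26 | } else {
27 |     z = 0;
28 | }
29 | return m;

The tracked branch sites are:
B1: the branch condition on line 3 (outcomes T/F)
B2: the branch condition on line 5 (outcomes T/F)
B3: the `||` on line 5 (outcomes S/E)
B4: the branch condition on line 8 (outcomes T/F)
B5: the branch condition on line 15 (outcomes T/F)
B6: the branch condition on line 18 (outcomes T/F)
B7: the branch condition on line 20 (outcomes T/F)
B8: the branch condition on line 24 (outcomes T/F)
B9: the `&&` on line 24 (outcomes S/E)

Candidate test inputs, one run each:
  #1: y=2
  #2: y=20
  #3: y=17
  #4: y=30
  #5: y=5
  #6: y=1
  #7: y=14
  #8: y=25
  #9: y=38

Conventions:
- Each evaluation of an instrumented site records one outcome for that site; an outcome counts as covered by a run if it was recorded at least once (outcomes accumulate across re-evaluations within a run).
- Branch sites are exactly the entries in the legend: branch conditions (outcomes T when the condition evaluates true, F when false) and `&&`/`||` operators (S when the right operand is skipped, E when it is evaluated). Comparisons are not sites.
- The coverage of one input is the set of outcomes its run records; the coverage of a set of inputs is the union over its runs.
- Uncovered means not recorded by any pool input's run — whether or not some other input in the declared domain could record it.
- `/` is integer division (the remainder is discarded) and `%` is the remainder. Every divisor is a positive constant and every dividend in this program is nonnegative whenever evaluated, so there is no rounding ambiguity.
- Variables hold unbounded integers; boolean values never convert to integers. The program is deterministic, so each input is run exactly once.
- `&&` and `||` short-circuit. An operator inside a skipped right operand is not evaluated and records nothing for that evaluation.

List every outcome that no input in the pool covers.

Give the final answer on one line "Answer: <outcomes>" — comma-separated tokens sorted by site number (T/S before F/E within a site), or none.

test 1 (y=2) fires B1->F, B3->E, B2->F, B4->F, B5->T, B9->E, B8->F; hits B1=F, B2=F, B3=E, B4=F, B5=T, B8=F, B9=E
test 2 (y=20) fires B1->T, B4->F, B5->T, B9->E, B8->T; hits B1=T, B4=F, B5=T, B8=T, B9=E
test 3 (y=17) fires B1->T, B4->F, B5->T, B9->E, B8->T; hits B1=T, B4=F, B5=T, B8=T, B9=E
test 4 (y=30) fires B1->T, B4->F, B5->F, B6->F, B9->E, B8->T; hits B1=T, B4=F, B5=F, B6=F, B8=T, B9=E
test 5 (y=5) fires B1->F, B3->E, B2->T, B4->T, B5->T, B9->E, B8->T; hits B1=F, B2=T, B3=E, B4=T, B5=T, B8=T, B9=E
test 6 (y=1) fires B1->F, B3->S, B2->T, B4->F, B5->T, B9->E, B8->F; hits B1=F, B2=T, B3=S, B4=F, B5=T, B8=F, B9=E
test 7 (y=14) fires B1->T, B4->F, B5->T, B9->S, B8->F; hits B1=T, B4=F, B5=T, B8=F, B9=S
test 8 (y=25) fires B1->T, B4->F, B5->T, B9->E, B8->T; hits B1=T, B4=F, B5=T, B8=T, B9=E
test 9 (y=38) fires B1->T, B4->F, B5->F, B6->F, B9->E, B8->T; hits B1=T, B4=F, B5=F, B6=F, B8=T, B9=E
union over the pool: B1=T, B1=F, B2=T, B2=F, B3=S, B3=E, B4=T, B4=F, B5=T, B5=F, B6=F, B8=T, B8=F, B9=S, B9=E
uncovered (3 of 18): B6=T, B7=T, B7=F

Answer: B6=T, B7=T, B7=F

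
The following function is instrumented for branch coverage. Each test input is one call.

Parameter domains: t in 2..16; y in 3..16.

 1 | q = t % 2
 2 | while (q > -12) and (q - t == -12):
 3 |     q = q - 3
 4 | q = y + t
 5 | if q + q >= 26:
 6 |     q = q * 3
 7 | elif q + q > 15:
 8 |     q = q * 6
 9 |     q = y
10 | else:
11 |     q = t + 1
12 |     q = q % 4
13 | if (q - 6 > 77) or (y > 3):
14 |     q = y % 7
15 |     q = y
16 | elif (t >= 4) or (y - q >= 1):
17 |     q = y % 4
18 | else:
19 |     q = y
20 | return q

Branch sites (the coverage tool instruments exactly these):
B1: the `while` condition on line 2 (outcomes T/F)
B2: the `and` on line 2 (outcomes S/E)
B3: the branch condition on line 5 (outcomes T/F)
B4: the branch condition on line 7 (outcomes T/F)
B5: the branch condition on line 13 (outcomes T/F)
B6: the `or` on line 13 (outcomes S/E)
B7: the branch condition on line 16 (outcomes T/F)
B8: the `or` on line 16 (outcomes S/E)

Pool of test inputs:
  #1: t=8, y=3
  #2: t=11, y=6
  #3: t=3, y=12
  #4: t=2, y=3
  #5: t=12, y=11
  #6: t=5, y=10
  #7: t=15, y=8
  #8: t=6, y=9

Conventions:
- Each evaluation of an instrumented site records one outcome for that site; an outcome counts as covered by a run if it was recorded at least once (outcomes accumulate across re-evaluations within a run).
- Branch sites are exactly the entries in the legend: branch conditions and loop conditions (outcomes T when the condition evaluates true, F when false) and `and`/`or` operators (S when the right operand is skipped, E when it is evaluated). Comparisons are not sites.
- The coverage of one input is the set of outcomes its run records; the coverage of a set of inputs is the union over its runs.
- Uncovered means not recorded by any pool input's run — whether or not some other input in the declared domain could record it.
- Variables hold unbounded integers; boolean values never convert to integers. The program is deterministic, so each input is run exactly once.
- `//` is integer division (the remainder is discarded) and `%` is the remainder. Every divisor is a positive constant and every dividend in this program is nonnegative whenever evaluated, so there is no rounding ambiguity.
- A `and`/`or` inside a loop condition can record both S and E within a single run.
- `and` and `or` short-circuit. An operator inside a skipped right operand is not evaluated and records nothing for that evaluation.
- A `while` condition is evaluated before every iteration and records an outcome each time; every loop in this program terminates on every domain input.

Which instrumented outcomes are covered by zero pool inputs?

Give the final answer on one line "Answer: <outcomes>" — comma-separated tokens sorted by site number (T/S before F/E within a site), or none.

test 1 (t=8, y=3) fires B2->E, B1->F, B3->F, B4->T, B6->E, B5->F, B8->S, B7->T; hits B1=F, B2=E, B3=F, B4=T, B5=F, B6=E, B7=T, B8=S
test 2 (t=11, y=6) fires B2->E, B1->F, B3->T, B6->E, B5->T; hits B1=F, B2=E, B3=T, B5=T, B6=E
test 3 (t=3, y=12) fires B2->E, B1->F, B3->T, B6->E, B5->T; hits B1=F, B2=E, B3=T, B5=T, B6=E
test 4 (t=2, y=3) fires B2->E, B1->F, B3->F, B4->F, B6->E, B5->F, B8->E, B7->F; hits B1=F, B2=E, B3=F, B4=F, B5=F, B6=E, B7=F, B8=E
test 5 (t=12, y=11) fires B2->E, B1->T, B2->E, B1->F, B3->T, B6->E, B5->T; hits B1=T, B1=F, B2=E, B3=T, B5=T, B6=E
test 6 (t=5, y=10) fires B2->E, B1->F, B3->T, B6->E, B5->T; hits B1=F, B2=E, B3=T, B5=T, B6=E
test 7 (t=15, y=8) fires B2->E, B1->F, B3->T, B6->E, B5->T; hits B1=F, B2=E, B3=T, B5=T, B6=E
test 8 (t=6, y=9) fires B2->E, B1->F, B3->T, B6->E, B5->T; hits B1=F, B2=E, B3=T, B5=T, B6=E
union over the pool: B1=T, B1=F, B2=E, B3=T, B3=F, B4=T, B4=F, B5=T, B5=F, B6=E, B7=T, B7=F, B8=S, B8=E
uncovered (2 of 16): B2=S, B6=S

Answer: B2=S, B6=S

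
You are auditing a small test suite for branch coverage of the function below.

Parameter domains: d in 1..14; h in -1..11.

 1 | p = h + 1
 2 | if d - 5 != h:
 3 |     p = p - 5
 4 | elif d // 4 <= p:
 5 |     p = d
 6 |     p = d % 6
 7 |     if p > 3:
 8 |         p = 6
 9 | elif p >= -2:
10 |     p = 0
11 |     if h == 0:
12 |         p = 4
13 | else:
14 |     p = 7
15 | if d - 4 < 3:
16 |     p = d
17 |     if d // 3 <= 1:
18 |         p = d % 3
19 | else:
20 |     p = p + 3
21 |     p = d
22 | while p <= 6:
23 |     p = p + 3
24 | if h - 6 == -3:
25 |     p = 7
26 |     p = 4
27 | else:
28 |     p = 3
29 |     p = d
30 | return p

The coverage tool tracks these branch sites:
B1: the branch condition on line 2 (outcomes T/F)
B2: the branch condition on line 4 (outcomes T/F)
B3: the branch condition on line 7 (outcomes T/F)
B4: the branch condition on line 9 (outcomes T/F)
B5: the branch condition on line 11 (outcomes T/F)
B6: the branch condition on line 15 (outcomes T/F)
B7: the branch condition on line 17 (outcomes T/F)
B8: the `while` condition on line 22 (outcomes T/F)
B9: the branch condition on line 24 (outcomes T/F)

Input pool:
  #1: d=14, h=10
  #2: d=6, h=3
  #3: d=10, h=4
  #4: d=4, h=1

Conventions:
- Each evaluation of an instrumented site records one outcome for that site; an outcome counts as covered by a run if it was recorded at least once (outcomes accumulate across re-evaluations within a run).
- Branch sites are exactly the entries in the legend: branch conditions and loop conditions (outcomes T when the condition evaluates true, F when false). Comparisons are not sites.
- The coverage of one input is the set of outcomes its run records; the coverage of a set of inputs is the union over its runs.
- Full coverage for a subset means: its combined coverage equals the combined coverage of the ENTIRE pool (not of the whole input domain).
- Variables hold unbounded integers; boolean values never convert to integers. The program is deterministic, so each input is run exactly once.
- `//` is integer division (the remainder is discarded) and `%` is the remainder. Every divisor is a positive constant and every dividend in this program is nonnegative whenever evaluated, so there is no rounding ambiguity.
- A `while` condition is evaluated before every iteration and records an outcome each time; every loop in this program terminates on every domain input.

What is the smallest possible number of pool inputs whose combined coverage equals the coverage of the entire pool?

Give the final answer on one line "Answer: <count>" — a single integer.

test 1 (d=14, h=10) fires B1->T, B6->F, B8->F, B9->F; hits B1=T, B6=F, B8=F, B9=F
test 2 (d=6, h=3) fires B1->T, B6->T, B7->F, B8->T, B8->F, B9->T; hits B1=T, B6=T, B7=F, B8=T, B8=F, B9=T
test 3 (d=10, h=4) fires B1->T, B6->F, B8->F, B9->F; hits B1=T, B6=F, B8=F, B9=F
test 4 (d=4, h=1) fires B1->T, B6->T, B7->T, B8->T, B8->T, B8->F, B9->F; hits B1=T, B6=T, B7=T, B8=T, B8=F, B9=F
union over all inputs: B1=T, B6=T, B6=F, B7=T, B7=F, B8=T, B8=F, B9=T, B9=F (9 outcomes)
every size-1 subset falls short of the 9 outcomes (best: 6/9)
every size-2 subset falls short of the 9 outcomes (best: 8/9)
at size 3, {1, 2, 4} reaches all 9 outcomes; every lexicographically earlier size-3 subset fails

Answer: 3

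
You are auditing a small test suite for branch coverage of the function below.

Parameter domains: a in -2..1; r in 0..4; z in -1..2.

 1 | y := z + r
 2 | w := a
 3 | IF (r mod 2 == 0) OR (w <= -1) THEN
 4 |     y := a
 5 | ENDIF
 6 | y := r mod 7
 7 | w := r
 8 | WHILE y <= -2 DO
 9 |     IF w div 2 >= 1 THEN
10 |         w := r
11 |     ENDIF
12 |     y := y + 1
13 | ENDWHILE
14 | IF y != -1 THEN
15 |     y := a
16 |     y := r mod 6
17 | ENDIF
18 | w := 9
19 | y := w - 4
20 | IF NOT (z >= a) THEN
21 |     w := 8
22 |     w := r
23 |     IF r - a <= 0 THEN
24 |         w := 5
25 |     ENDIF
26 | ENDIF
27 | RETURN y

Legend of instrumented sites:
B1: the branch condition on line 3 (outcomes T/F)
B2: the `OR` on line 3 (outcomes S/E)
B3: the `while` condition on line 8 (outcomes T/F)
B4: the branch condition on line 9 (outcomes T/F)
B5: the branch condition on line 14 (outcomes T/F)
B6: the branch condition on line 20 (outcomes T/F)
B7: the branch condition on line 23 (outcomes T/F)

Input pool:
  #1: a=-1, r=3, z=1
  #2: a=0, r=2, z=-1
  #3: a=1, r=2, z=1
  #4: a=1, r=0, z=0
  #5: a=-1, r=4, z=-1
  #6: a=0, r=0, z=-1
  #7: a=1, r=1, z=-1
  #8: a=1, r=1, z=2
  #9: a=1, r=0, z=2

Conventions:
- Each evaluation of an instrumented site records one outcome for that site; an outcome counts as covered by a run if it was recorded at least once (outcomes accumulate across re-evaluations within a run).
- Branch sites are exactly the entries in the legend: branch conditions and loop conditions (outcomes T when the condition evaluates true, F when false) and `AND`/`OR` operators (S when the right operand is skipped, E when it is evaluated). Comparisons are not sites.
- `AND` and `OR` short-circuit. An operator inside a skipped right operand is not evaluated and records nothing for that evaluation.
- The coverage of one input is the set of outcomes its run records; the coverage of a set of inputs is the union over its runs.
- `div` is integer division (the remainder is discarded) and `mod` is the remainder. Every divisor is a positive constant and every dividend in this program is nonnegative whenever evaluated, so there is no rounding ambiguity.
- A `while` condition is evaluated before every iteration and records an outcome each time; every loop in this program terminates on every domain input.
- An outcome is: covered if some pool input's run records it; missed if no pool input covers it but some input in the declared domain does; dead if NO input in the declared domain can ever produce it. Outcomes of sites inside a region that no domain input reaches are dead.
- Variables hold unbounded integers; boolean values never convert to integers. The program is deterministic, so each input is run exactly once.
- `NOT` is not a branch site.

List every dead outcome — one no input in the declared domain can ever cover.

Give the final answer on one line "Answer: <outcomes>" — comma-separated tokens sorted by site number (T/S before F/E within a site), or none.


running all 80 domain inputs and tallying outcomes:
  B3=T: unreachable across the whole domain -> dead
  B4=T: unreachable across the whole domain -> dead
  B4=F: unreachable across the whole domain -> dead
  B5=F: unreachable across the whole domain -> dead
  reachable outcomes have witnesses, e.g. B1=T (e.g. a=-2, r=0, z=-1), B1=F (e.g. a=0, r=1, z=-1), B2=S (e.g. a=-2, r=0, z=-1), B2=E (e.g. a=-2, r=1, z=-1)
Answer: B3=T, B4=T, B4=F, B5=F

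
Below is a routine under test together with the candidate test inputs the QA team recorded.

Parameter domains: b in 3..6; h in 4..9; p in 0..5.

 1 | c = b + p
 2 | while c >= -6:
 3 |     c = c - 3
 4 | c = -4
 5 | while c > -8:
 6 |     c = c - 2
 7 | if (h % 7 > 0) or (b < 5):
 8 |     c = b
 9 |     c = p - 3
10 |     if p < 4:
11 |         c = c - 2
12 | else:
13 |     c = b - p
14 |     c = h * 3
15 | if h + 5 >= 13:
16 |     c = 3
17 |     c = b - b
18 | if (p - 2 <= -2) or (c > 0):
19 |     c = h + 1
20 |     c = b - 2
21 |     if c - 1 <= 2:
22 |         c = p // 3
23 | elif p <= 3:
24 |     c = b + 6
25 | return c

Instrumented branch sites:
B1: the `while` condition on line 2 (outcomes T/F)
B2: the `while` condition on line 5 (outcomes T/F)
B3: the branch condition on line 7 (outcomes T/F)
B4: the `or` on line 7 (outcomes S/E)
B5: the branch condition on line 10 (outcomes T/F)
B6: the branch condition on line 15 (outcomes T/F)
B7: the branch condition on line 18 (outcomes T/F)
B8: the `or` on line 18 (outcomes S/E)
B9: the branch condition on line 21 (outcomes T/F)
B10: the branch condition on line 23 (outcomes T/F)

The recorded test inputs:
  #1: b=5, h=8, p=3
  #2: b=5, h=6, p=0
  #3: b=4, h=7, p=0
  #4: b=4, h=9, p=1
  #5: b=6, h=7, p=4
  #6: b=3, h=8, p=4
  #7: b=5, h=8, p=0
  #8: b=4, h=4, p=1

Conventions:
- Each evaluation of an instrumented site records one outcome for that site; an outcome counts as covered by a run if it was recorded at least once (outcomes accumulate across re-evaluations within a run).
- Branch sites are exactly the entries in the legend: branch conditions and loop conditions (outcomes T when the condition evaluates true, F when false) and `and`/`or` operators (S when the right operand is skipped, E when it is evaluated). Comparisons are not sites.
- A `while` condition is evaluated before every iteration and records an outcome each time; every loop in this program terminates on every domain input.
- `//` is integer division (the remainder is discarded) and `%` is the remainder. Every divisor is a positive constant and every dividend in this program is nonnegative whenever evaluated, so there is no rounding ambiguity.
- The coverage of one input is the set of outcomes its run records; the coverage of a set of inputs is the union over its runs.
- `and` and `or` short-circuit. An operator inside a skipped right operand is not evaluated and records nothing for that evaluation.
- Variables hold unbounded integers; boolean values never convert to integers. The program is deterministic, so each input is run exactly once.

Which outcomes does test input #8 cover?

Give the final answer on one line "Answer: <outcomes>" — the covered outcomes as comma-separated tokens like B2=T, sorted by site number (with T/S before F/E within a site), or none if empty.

Event log for input #8 (b=4, h=4, p=1):
  B1->T, B1->T, B1->T, B1->T, B1->F, B2->T, B2->T, B2->F, B4->S, B3->T
  B5->T, B6->F, B8->E, B7->F, B10->T
as a set, this run covers: B1=T, B1=F, B2=T, B2=F, B3=T, B4=S, B5=T, B6=F, B7=F, B8=E, B10=T

Answer: B1=T, B1=F, B2=T, B2=F, B3=T, B4=S, B5=T, B6=F, B7=F, B8=E, B10=T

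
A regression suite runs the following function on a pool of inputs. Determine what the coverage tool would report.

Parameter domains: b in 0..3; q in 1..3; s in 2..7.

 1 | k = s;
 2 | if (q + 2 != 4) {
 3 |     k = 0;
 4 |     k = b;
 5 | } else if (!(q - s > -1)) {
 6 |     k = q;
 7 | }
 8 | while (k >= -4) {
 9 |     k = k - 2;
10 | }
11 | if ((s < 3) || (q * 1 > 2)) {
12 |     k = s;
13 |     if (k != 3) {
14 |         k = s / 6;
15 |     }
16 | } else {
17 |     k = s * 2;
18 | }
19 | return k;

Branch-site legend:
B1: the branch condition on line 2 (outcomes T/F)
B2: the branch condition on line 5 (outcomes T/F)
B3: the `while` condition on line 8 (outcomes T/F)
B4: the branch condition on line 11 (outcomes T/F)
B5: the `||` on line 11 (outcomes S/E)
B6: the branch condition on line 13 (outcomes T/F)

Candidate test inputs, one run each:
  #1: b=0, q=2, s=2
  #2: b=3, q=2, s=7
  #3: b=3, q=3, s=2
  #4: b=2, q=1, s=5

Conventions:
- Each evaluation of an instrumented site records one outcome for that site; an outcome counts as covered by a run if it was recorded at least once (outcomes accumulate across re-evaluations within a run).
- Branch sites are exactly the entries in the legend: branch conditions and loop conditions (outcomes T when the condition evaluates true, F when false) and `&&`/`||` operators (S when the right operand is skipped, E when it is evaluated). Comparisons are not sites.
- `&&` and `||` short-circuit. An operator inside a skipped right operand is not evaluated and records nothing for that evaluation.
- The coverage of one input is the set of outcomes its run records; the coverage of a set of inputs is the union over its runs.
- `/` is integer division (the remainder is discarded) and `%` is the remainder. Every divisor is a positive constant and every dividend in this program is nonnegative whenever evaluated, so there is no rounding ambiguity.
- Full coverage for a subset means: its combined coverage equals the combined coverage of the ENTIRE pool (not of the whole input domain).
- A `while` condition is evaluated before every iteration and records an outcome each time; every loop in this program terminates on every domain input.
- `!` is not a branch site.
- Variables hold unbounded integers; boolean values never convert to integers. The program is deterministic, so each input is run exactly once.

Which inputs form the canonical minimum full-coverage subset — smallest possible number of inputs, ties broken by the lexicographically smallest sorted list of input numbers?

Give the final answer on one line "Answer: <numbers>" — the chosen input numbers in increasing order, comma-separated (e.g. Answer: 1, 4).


input #1, b=0, q=2, s=2: events B1->F, B2->F, B3->T, B3->T, B3->T, B3->T, B3->F, B5->S, B4->T, B6->T; outcomes B1=F, B2=F, B3=T, B3=F, B4=T, B5=S, B6=T
input #2, b=3, q=2, s=7: events B1->F, B2->T, B3->T, B3->T, B3->T, B3->T, B3->F, B5->E, B4->F; outcomes B1=F, B2=T, B3=T, B3=F, B4=F, B5=E
input #3, b=3, q=3, s=2: events B1->T, B3->T, B3->T, B3->T, B3->T, B3->F, B5->S, B4->T, B6->T; outcomes B1=T, B3=T, B3=F, B4=T, B5=S, B6=T
input #4, b=2, q=1, s=5: events B1->T, B3->T, B3->T, B3->T, B3->T, B3->F, B5->E, B4->F; outcomes B1=T, B3=T, B3=F, B4=F, B5=E
the full pool covers 11 outcomes: B1=T, B1=F, B2=T, B2=F, B3=T, B3=F, B4=T, B4=F, B5=S, B5=E, B6=T
no size-1 subset reaches all 11 outcomes (best union: 7/11)
no size-2 subset reaches all 11 outcomes (best union: 10/11)
the canonical winner is {1, 2, 3}: size 3, full 11-outcome coverage, earliest index list among size-3 covers
Answer: 1, 2, 3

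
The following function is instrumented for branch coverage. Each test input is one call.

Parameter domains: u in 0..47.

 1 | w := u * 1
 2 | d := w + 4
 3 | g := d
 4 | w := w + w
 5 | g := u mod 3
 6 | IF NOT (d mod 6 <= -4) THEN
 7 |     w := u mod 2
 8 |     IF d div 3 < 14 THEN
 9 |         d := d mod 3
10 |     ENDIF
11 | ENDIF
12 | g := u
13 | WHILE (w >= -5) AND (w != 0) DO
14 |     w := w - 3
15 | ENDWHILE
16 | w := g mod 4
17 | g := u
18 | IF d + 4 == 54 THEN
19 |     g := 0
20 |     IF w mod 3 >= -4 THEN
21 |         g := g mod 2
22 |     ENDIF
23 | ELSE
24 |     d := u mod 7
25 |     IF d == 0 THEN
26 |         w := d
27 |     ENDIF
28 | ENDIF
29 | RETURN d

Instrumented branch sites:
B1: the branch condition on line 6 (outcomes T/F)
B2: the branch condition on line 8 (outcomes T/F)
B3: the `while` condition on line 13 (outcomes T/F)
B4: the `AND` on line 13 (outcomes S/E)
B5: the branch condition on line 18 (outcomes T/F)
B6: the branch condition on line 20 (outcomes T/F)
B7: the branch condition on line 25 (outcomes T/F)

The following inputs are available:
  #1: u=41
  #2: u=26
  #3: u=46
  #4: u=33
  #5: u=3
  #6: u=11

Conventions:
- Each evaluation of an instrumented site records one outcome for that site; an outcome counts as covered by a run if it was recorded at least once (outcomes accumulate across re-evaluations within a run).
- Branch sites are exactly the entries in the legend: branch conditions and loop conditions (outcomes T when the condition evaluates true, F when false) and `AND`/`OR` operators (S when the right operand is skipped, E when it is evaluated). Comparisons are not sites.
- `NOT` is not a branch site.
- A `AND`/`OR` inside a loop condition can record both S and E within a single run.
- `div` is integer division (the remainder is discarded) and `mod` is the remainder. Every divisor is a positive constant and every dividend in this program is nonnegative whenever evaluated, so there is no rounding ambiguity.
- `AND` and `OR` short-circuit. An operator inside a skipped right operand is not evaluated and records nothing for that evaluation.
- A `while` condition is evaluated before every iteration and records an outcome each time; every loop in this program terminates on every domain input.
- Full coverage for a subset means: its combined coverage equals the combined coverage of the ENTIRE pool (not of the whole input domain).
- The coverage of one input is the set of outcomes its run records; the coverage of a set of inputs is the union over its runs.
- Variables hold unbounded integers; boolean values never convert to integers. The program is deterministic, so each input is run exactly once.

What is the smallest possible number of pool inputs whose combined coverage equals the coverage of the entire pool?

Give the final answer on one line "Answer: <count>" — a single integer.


input #1 (u=41): events B1->T, B2->F, B4->E, B3->T, B4->E, B3->T, B4->E, B3->T, B4->S, B3->F, B5->F, B7->F; covers B1=T, B2=F, B3=T, B3=F, B4=S, B4=E, B5=F, B7=F
input #2 (u=26): events B1->T, B2->T, B4->E, B3->F, B5->F, B7->F; covers B1=T, B2=T, B3=F, B4=E, B5=F, B7=F
input #3 (u=46): events B1->T, B2->F, B4->E, B3->F, B5->T, B6->T; covers B1=T, B2=F, B3=F, B4=E, B5=T, B6=T
input #4 (u=33): events B1->T, B2->T, B4->E, B3->T, B4->E, B3->T, B4->E, B3->T, B4->S, B3->F, B5->F, B7->F; covers B1=T, B2=T, B3=T, B3=F, B4=S, B4=E, B5=F, B7=F
input #5 (u=3): events B1->T, B2->T, B4->E, B3->T, B4->E, B3->T, B4->E, B3->T, B4->S, B3->F, B5->F, B7->F; covers B1=T, B2=T, B3=T, B3=F, B4=S, B4=E, B5=F, B7=F
input #6 (u=11): events B1->T, B2->T, B4->E, B3->T, B4->E, B3->T, B4->E, B3->T, B4->S, B3->F, B5->F, B7->F; covers B1=T, B2=T, B3=T, B3=F, B4=S, B4=E, B5=F, B7=F
the full pool covers 11 outcomes: B1=T, B2=T, B2=F, B3=T, B3=F, B4=S, B4=E, B5=T, B5=F, B6=T, B7=F
size 1 is not enough: best union over all size-1 subsets is 8/11
the canonical winner is {3, 4}: size 2, full 11-outcome coverage, earliest index list among size-2 covers
Answer: 2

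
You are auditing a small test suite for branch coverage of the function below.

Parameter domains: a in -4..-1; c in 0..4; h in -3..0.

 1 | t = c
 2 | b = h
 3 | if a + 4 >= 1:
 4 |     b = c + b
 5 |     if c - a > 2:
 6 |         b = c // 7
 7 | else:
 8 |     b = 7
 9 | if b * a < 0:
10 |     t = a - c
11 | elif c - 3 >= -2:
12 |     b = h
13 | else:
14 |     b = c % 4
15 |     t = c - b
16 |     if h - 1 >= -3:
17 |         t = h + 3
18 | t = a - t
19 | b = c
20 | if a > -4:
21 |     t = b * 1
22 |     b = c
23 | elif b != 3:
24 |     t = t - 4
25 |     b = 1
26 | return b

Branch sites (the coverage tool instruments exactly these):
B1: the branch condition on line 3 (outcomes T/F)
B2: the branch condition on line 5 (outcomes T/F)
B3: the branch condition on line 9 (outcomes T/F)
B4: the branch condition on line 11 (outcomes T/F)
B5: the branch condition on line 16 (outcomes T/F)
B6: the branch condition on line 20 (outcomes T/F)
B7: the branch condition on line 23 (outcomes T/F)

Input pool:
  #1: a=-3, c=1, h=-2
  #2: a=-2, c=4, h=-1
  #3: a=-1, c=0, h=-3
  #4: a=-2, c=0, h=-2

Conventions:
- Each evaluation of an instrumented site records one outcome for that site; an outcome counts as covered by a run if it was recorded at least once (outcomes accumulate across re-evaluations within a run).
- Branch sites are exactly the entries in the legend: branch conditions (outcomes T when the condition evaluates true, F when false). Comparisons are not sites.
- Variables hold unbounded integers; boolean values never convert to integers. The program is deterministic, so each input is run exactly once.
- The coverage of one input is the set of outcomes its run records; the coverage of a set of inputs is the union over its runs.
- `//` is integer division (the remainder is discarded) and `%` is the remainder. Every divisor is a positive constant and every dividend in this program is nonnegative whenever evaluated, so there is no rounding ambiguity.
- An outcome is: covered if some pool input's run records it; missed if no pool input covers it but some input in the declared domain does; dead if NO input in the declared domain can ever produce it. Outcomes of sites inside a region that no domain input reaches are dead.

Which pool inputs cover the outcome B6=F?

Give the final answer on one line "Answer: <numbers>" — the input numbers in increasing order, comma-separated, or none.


input #1 (a=-3, c=1, h=-2): does not record B6=F
input #2 (a=-2, c=4, h=-1): does not record B6=F
input #3 (a=-1, c=0, h=-3): does not record B6=F
input #4 (a=-2, c=0, h=-2): does not record B6=F
Answer: none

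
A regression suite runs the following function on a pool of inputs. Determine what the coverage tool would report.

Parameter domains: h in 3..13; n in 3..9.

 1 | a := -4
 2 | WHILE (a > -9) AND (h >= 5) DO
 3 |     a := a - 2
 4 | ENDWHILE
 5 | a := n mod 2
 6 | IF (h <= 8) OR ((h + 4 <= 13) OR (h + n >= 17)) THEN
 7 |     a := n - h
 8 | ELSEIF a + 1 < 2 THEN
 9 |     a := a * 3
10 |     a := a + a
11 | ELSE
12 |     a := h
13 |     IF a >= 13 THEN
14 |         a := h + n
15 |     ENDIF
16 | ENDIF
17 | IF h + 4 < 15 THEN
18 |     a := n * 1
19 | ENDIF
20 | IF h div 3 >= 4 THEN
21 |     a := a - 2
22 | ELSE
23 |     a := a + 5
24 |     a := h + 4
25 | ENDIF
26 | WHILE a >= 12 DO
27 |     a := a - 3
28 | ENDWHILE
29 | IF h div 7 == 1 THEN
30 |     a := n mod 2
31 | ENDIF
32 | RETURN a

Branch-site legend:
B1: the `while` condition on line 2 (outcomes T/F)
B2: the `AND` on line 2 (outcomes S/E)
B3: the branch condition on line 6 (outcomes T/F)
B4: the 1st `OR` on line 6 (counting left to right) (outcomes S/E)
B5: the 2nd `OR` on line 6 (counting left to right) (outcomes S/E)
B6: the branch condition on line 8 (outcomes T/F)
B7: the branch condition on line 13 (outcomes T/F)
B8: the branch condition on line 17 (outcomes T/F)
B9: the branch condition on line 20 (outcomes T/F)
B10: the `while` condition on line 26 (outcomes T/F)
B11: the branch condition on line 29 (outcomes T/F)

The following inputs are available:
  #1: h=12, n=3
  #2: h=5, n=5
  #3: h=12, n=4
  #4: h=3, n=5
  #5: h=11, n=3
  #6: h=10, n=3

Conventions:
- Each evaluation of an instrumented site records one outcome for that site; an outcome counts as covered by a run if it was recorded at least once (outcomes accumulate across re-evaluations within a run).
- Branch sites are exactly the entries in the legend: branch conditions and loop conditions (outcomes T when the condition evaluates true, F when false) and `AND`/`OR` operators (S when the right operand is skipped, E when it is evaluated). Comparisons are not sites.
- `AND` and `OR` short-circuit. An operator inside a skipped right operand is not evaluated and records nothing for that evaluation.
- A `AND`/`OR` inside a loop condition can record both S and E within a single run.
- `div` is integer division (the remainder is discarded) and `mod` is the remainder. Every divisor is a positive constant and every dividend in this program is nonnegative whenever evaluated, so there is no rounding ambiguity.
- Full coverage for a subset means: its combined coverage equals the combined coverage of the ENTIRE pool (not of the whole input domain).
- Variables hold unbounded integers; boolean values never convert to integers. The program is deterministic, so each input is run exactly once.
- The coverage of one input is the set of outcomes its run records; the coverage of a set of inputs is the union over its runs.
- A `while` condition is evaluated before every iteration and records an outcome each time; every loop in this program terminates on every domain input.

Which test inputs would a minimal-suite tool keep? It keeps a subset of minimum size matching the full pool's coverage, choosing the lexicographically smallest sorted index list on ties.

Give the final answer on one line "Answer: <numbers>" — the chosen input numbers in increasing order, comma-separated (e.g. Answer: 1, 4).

input #1 (h=12, n=3): covers B1=T, B1=F, B2=S, B2=E, B3=F, B4=E, B5=E, B6=F, B7=F, B8=F, B9=T, B10=F, B11=T
input #2 (h=5, n=5): covers B1=T, B1=F, B2=S, B2=E, B3=T, B4=S, B8=T, B9=F, B10=F, B11=F
input #3 (h=12, n=4): covers B1=T, B1=F, B2=S, B2=E, B3=F, B4=E, B5=E, B6=T, B8=F, B9=T, B10=F, B11=T
input #4 (h=3, n=5): covers B1=F, B2=E, B3=T, B4=S, B8=T, B9=F, B10=F, B11=F
input #5 (h=11, n=3): covers B1=T, B1=F, B2=S, B2=E, B3=F, B4=E, B5=E, B6=F, B7=F, B8=F, B9=F, B10=T, B10=F, B11=T
input #6 (h=10, n=3): covers B1=T, B1=F, B2=S, B2=E, B3=F, B4=E, B5=E, B6=F, B7=F, B8=T, B9=F, B10=T, B10=F, B11=T
pool-wide coverage (20 outcomes): B1=T, B1=F, B2=S, B2=E, B3=T, B3=F, B4=S, B4=E, B5=E, B6=T, B6=F, B7=F, B8=T, B8=F, B9=T, B9=F, B10=T, B10=F, B11=T, B11=F
checked all size-1 subsets: none covers 20 outcomes (max 14/20)
checked all size-2 subsets: none covers 20 outcomes (max 18/20)
the canonical winner is {2, 3, 5}: size 3, full 20-outcome coverage, earliest index list among size-3 covers

Answer: 2, 3, 5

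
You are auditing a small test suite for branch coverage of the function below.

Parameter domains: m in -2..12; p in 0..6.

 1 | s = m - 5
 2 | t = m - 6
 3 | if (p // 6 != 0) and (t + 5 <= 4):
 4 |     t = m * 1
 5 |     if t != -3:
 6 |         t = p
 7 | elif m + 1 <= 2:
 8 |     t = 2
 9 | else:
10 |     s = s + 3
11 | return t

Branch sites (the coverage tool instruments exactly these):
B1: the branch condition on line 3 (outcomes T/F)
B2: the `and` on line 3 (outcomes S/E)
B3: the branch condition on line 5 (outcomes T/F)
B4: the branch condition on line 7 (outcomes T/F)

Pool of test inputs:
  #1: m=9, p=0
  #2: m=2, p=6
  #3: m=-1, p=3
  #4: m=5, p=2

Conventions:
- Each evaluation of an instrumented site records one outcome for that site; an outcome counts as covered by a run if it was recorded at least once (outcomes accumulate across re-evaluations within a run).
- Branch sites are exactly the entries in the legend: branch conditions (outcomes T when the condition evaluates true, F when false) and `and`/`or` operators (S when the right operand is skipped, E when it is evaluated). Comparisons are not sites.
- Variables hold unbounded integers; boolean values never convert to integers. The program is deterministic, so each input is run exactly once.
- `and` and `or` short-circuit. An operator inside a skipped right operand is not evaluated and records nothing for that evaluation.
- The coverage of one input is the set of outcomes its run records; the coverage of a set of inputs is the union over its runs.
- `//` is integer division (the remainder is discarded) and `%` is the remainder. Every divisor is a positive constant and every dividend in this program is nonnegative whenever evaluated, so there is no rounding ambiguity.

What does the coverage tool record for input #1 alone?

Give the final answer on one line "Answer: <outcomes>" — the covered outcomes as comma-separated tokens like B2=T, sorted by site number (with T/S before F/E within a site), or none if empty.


Event log for input #1 (m=9, p=0):
  B2->S, B1->F, B4->F
as a set, this run covers: B1=F, B2=S, B4=F
Answer: B1=F, B2=S, B4=F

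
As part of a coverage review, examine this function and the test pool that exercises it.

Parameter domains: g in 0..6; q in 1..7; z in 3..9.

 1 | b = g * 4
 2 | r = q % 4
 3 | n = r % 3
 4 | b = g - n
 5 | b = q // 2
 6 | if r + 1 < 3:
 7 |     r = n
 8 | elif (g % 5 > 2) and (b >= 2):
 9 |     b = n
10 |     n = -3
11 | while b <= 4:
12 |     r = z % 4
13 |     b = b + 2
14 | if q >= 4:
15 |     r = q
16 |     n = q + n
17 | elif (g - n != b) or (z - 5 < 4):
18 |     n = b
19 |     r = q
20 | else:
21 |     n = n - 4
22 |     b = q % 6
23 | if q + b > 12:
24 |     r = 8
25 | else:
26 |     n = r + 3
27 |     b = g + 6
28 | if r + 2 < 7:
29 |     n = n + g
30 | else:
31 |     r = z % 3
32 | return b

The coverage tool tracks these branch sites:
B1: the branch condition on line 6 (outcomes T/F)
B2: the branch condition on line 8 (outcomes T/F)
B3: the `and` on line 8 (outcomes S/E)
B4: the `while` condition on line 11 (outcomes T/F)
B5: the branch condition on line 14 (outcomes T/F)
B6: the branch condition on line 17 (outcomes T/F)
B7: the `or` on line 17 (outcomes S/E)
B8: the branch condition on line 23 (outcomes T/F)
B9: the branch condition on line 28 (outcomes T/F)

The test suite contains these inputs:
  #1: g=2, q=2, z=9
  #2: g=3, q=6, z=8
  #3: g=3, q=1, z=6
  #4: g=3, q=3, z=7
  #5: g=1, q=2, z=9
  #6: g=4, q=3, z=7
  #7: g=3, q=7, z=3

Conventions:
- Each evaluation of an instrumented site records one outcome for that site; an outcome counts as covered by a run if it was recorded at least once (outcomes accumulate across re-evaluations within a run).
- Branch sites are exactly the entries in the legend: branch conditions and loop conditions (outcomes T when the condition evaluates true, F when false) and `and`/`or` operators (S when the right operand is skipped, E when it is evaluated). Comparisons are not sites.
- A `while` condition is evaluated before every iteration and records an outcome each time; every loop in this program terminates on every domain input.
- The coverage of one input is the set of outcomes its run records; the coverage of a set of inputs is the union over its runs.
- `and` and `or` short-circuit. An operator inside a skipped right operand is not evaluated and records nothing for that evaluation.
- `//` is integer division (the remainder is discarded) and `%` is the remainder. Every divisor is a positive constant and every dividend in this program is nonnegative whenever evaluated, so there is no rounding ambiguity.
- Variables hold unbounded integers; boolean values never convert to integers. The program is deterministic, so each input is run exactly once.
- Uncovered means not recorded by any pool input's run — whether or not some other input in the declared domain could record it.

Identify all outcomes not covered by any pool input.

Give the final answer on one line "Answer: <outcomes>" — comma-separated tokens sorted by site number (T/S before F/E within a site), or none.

input #1, g=2, q=2, z=9: events B1->F, B3->S, B2->F, B4->T, B4->T, B4->F, B5->F, B7->S, B6->T, B8->F, B9->T; outcomes B1=F, B2=F, B3=S, B4=T, B4=F, B5=F, B6=T, B7=S, B8=F, B9=T
input #2, g=3, q=6, z=8: events B1->F, B3->E, B2->T, B4->T, B4->T, B4->F, B5->T, B8->F, B9->F; outcomes B1=F, B2=T, B3=E, B4=T, B4=F, B5=T, B8=F, B9=F
input #3, g=3, q=1, z=6: events B1->T, B4->T, B4->T, B4->T, B4->F, B5->F, B7->S, B6->T, B8->F, B9->T; outcomes B1=T, B4=T, B4=F, B5=F, B6=T, B7=S, B8=F, B9=T
input #4, g=3, q=3, z=7: events B1->F, B3->E, B2->F, B4->T, B4->T, B4->F, B5->F, B7->S, B6->T, B8->F, B9->T; outcomes B1=F, B2=F, B3=E, B4=T, B4=F, B5=F, B6=T, B7=S, B8=F, B9=T
input #5, g=1, q=2, z=9: events B1->F, B3->S, B2->F, B4->T, B4->T, B4->F, B5->F, B7->S, B6->T, B8->F, B9->T; outcomes B1=F, B2=F, B3=S, B4=T, B4=F, B5=F, B6=T, B7=S, B8=F, B9=T
input #6, g=4, q=3, z=7: events B1->F, B3->E, B2->F, B4->T, B4->T, B4->F, B5->F, B7->S, B6->T, B8->F, B9->T; outcomes B1=F, B2=F, B3=E, B4=T, B4=F, B5=F, B6=T, B7=S, B8=F, B9=T
input #7, g=3, q=7, z=3: events B1->F, B3->E, B2->T, B4->T, B4->T, B4->T, B4->F, B5->T, B8->T, B9->F; outcomes B1=F, B2=T, B3=E, B4=T, B4=F, B5=T, B8=T, B9=F
union over the pool: B1=T, B1=F, B2=T, B2=F, B3=S, B3=E, B4=T, B4=F, B5=T, B5=F, B6=T, B7=S, B8=T, B8=F, B9=T, B9=F
uncovered (2 of 18): B6=F, B7=E

Answer: B6=F, B7=E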